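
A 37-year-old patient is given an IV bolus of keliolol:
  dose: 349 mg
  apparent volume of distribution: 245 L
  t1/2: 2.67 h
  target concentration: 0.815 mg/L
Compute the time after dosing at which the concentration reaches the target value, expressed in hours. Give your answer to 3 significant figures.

2.15 h

C₀ = Dose / Vd = 349.0 / 245 = 1.424 mg/L
k = ln2 / t½ = 0.693147 / 2.67 = 0.2596 h⁻¹
t = ln(C₀ / C) / k = ln(1.424 / 0.815) / 0.2596
  = ln(1.747) / 0.2596 = 0.5579 / 0.2596 = 2.149 h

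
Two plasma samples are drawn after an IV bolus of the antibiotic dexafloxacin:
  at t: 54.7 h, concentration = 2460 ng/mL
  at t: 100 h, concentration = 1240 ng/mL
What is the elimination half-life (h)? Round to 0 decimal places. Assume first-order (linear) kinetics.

k = ln(C₁/C₂) / (t₂ − t₁) = ln(2460/1240) / (100 − 54.7)
  = 0.6850 / 45.30 = 0.01512 h⁻¹
t½ = ln2 / k = 0.693147 / 0.01512 = 45.84 h

46 h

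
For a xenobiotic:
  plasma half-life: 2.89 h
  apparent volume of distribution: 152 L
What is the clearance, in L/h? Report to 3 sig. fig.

k = ln2 / t½ = 0.693147 / 2.89 = 0.2398 h⁻¹
CL = k × Vd = 0.2398 × 152 = 36.45 L/h

36.5 L/h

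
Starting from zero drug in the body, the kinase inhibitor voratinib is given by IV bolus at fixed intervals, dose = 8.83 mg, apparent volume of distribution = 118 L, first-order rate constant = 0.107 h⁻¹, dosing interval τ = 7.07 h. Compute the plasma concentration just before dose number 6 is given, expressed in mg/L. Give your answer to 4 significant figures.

C₀ per dose = Dose / Vd = 8.83 / 118 = 0.07483 mg/L
Fraction remaining after one interval: r = e^(−kτ) = e^(−0.1070 × 7.07) = 0.4693
Before dose 6, 5 doses have been given (aged 1τ, 2τ, 3τ, 4τ, 5τ).
C_trough = C₀ × (r + r² + … + r^5) = C₀ × r(1−r^5)/(1−r)
        = 0.07483 × 0.4693 × (1 − 0.02276) / (1 − 0.4693) = 0.06467 mg/L

0.06467 mg/L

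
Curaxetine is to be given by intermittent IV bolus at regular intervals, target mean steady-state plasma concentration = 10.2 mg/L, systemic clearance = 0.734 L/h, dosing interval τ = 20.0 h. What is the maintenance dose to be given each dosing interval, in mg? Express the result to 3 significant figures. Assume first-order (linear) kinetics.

150 mg

At steady state, Dose/τ = Css × CL.
Dose = Css × CL × τ = 10.2 × 0.7340 × 20.0 = 149.7 mg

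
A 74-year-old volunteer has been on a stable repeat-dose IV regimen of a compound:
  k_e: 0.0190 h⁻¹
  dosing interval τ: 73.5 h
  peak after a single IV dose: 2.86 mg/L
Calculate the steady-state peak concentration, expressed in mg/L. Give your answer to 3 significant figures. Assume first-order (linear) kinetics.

e^(−kτ) = e^(−0.01900 × 73.5) = 0.2475
Accumulation ratio R = 1 / (1 − e^(−kτ)) = 1 / (1 − 0.2475) = 1.329
Steady-state peak = C₀ × R = 2.86 × 1.329 = 3.801 mg/L

3.80 mg/L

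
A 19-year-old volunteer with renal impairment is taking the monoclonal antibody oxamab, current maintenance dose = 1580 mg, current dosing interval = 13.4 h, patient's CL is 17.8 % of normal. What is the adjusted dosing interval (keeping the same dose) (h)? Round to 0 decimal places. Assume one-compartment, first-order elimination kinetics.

To keep the same average steady-state level, dosing rate must scale with clearance.
CL ratio = 17.8 / 100 = 0.1780
New interval (same dose) = 13.4 / 0.1780 = 75.28 h

75 h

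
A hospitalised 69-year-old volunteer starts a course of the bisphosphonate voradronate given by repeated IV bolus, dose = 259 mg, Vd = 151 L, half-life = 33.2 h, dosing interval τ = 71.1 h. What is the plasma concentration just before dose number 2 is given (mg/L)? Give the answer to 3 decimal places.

C₀ per dose = Dose / Vd = 259 / 151 = 1.715 mg/L
k = ln2 / t½ = 0.693147 / 33.2 = 0.02088 h⁻¹
Fraction remaining after one interval: r = e^(−kτ) = e^(−0.02088 × 71.1) = 0.2266
Before dose 2, 1 dose has been given (aged 1τ).
C_trough = C₀ × r = 1.715 × 0.2266 = 0.3886 mg/L

0.389 mg/L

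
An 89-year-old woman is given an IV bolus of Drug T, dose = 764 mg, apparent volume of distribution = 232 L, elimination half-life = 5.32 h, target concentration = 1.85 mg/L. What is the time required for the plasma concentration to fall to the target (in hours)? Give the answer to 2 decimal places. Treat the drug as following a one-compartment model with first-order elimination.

4.43 h

C₀ = Dose / Vd = 764.0 / 232 = 3.293 mg/L
k = ln2 / t½ = 0.693147 / 5.32 = 0.1303 h⁻¹
t = ln(C₀ / C) / k = ln(3.293 / 1.85) / 0.1303
  = ln(1.780) / 0.1303 = 0.5766 / 0.1303 = 4.425 h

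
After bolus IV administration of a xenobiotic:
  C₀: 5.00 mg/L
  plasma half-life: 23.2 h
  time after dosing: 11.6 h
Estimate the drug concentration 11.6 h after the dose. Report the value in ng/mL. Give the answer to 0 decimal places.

k = ln2 / t½ = 0.693147 / 23.2 = 0.02988 h⁻¹
C = C₀ · e^(−k·t) = 5.000 × e^(−0.02988 × 11.6)
  = 5.000 × 0.7071 = 3.536 mg/L
Convert: 3.536 mg/L × 1000 = 3536 ng/mL

3536 ng/mL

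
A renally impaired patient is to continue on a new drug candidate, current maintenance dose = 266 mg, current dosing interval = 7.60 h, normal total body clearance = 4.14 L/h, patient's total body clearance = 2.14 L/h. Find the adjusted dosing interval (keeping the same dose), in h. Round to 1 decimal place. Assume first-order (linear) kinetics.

14.7 h

To keep the same average steady-state level, dosing rate must scale with clearance.
CL ratio = 2.14 / 4.14 = 0.5169
New interval (same dose) = 7.60 / 0.5169 = 14.70 h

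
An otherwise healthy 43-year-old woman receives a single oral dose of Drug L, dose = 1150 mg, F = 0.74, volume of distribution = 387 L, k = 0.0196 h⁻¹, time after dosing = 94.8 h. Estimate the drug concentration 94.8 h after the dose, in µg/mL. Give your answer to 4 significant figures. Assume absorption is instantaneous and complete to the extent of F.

0.3430 µg/mL

Amount reaching circulation = F × Dose = 0.74 × 1150 = 851.0 mg
C₀ = F·Dose / Vd = 851.0 / 387 = 2.199 mg/L
C = C₀ · e^(−k·t) = 2.199 × e^(−0.01960 × 94.8)
  = 2.199 × 0.1560 = 0.3430 mg/L
(0.3430 mg/L = 0.3430 µg/mL)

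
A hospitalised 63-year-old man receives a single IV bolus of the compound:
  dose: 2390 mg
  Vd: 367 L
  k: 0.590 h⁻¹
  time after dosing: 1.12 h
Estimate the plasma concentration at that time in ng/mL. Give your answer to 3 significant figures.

C₀ = Dose / Vd = 2390 / 367 = 6.512 mg/L
C = C₀ · e^(−k·t) = 6.512 × e^(−0.5900 × 1.12)
  = 6.512 × 0.5164 = 3.363 mg/L
Convert: 3.363 mg/L × 1000 = 3363 ng/mL

3360 ng/mL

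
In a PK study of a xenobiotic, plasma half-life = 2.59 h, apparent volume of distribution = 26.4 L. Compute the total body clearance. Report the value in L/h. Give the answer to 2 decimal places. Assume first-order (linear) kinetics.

7.07 L/h

k = ln2 / t½ = 0.693147 / 2.59 = 0.2676 h⁻¹
CL = k × Vd = 0.2676 × 26.4 = 7.065 L/h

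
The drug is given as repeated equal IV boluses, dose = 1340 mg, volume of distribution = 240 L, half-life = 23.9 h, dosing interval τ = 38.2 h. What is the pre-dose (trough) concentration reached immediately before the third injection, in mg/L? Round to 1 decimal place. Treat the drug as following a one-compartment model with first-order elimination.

2.5 mg/L

C₀ per dose = Dose / Vd = 1340 / 240 = 5.583 mg/L
k = ln2 / t½ = 0.693147 / 23.9 = 0.02900 h⁻¹
Fraction remaining after one interval: r = e^(−kτ) = e^(−0.02900 × 38.2) = 0.3303
Before dose 3, 2 doses have been given (aged 1τ, 2τ).
C_trough = C₀ × (r + r²) = 5.583 × (0.3303 + 0.1091) = 2.453 mg/L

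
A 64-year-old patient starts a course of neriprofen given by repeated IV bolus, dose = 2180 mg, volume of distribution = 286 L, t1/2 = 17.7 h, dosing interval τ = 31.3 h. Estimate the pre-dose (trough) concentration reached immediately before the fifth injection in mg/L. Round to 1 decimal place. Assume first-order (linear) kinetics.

3.1 mg/L

C₀ per dose = Dose / Vd = 2180 / 286 = 7.622 mg/L
k = ln2 / t½ = 0.693147 / 17.7 = 0.03916 h⁻¹
Fraction remaining after one interval: r = e^(−kτ) = e^(−0.03916 × 31.3) = 0.2935
Before dose 5, 4 doses have been given (aged 1τ, 2τ, 3τ, 4τ).
C_trough = C₀ × (r + r² + … + r^4) = C₀ × r(1−r^4)/(1−r)
        = 7.622 × 0.2935 × (1 − 0.007420) / (1 − 0.2935) = 3.143 mg/L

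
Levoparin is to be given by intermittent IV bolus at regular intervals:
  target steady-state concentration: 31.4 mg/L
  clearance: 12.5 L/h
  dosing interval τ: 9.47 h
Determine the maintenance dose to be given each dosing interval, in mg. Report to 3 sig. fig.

3720 mg

At steady state, Dose/τ = Css × CL.
Dose = Css × CL × τ = 31.4 × 12.50 × 9.47 = 3717 mg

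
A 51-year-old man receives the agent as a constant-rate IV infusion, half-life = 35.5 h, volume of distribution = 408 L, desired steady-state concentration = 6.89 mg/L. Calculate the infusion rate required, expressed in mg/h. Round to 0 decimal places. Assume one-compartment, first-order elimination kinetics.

55 mg/h

k = ln2 / t½ = 0.693147 / 35.5 = 0.01953 h⁻¹
CL = k × Vd = 0.01953 × 408 = 7.968 L/h
At steady state, infusion rate R₀ = Css × CL = 6.89 × 7.968 = 54.90 mg/h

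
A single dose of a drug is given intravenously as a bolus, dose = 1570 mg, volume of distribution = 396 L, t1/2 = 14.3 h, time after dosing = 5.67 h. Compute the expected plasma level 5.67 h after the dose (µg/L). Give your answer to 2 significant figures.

3000 µg/L

C₀ = Dose / Vd = 1570 / 396 = 3.965 mg/L
k = ln2 / t½ = 0.693147 / 14.3 = 0.04847 h⁻¹
C = C₀ · e^(−k·t) = 3.965 × e^(−0.04847 × 5.67)
  = 3.965 × 0.7597 = 3.012 mg/L
Convert: 3.012 mg/L × 1000 = 3012 µg/L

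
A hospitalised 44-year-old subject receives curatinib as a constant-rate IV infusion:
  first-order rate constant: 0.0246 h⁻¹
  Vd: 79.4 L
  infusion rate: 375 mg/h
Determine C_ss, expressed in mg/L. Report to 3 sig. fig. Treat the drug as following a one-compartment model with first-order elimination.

192 mg/L

CL = k × Vd = 0.02460 × 79.4 = 1.953 L/h
At steady state Css = R₀ / CL = 375 / 1.953 = 192.0 mg/L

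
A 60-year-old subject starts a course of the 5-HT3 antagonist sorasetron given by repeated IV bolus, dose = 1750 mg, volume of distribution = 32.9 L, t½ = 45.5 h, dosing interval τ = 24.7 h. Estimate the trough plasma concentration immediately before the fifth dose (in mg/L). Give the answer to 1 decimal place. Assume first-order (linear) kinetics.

90.6 mg/L

C₀ per dose = Dose / Vd = 1750 / 32.9 = 53.19 mg/L
k = ln2 / t½ = 0.693147 / 45.5 = 0.01523 h⁻¹
Fraction remaining after one interval: r = e^(−kτ) = e^(−0.01523 × 24.7) = 0.6865
Before dose 5, 4 doses have been given (aged 1τ, 2τ, 3τ, 4τ).
C_trough = C₀ × (r + r² + … + r^4) = C₀ × r(1−r^4)/(1−r)
        = 53.19 × 0.6865 × (1 − 0.2221) / (1 − 0.6865) = 90.61 mg/L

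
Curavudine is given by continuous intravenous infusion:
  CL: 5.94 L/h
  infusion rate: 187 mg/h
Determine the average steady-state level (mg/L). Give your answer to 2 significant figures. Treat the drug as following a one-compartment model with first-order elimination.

At steady state Css = R₀ / CL = 187 / 5.940 = 31.48 mg/L

31 mg/L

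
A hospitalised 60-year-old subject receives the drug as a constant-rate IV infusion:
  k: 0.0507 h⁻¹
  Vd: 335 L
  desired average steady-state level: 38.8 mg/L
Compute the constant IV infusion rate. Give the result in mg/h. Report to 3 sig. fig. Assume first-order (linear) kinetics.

CL = k × Vd = 0.05070 × 335 = 16.98 L/h
At steady state, infusion rate R₀ = Css × CL = 38.8 × 16.98 = 658.8 mg/h

659 mg/h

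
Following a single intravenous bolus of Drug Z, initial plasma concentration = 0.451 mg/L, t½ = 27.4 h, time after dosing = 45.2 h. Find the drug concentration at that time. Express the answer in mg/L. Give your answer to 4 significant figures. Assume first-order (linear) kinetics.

0.1437 mg/L

k = ln2 / t½ = 0.693147 / 27.4 = 0.02530 h⁻¹
C = C₀ · e^(−k·t) = 0.4510 × e^(−0.02530 × 45.2)
  = 0.4510 × 0.3187 = 0.1437 mg/L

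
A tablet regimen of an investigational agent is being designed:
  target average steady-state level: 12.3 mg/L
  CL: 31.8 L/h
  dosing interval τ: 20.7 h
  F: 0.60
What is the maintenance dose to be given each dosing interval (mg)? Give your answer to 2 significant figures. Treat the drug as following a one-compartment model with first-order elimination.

At steady state, F × (Dose/τ) = Css × CL.
Dose = Css × CL × τ / F = 12.3 × 31.80 × 20.7 / 0.60 = 13490 mg

13000 mg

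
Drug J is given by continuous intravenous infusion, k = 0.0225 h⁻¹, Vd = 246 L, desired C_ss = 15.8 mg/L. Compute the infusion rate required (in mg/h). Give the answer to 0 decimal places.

87 mg/h

CL = k × Vd = 0.02250 × 246 = 5.535 L/h
At steady state, infusion rate R₀ = Css × CL = 15.8 × 5.535 = 87.45 mg/h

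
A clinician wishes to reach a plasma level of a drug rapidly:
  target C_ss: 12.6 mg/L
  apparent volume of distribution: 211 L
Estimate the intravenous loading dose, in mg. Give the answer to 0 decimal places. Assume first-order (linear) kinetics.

LD = Css × Vd = 12.6 × 211 = 2659 mg

2659 mg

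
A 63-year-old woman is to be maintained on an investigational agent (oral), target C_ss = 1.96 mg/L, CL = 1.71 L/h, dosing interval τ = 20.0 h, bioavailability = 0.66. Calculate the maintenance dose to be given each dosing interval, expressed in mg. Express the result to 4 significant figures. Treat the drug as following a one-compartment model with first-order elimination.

At steady state, F × (Dose/τ) = Css × CL.
Dose = Css × CL × τ / F = 1.96 × 1.710 × 20.0 / 0.66 = 101.6 mg

101.6 mg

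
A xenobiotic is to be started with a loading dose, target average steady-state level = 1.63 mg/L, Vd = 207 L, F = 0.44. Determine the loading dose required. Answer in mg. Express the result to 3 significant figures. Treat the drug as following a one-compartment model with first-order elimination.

LD = Css × Vd / F = 1.63 × 207 / 0.44 = 766.8 mg

767 mg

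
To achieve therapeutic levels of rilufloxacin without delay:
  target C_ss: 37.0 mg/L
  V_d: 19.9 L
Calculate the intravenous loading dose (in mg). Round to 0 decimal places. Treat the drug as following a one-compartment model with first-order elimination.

736 mg

LD = Css × Vd = 37.0 × 19.9 = 736.3 mg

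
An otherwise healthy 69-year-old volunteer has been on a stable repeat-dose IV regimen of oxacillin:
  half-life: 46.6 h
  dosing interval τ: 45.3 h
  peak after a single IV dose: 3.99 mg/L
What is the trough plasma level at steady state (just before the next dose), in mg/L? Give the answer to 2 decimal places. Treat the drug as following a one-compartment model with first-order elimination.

k = ln2 / t½ = 0.693147 / 46.6 = 0.01487 h⁻¹
e^(−kτ) = e^(−0.01487 × 45.3) = 0.5099
Accumulation ratio R = 1 / (1 − e^(−kτ)) = 1 / (1 − 0.5099) = 2.040
Steady-state trough = C₀ × R × e^(−kτ) = 3.99 × 2.040 × 0.5099 = 4.150 mg/L

4.15 mg/L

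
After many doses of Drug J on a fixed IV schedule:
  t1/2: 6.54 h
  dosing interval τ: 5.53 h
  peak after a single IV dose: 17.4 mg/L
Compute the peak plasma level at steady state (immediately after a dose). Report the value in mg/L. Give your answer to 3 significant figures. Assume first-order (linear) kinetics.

39.2 mg/L

k = ln2 / t½ = 0.693147 / 6.54 = 0.1060 h⁻¹
e^(−kτ) = e^(−0.1060 × 5.53) = 0.5564
Accumulation ratio R = 1 / (1 − e^(−kτ)) = 1 / (1 − 0.5564) = 2.254
Steady-state peak = C₀ × R = 17.4 × 2.254 = 39.22 mg/L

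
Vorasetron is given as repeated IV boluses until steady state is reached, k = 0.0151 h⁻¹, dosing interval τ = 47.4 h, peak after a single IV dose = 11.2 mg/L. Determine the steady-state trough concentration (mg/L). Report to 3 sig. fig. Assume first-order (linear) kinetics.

10.7 mg/L

e^(−kτ) = e^(−0.01510 × 47.4) = 0.4888
Accumulation ratio R = 1 / (1 − e^(−kτ)) = 1 / (1 − 0.4888) = 1.956
Steady-state trough = C₀ × R × e^(−kτ) = 11.2 × 1.956 × 0.4888 = 10.71 mg/L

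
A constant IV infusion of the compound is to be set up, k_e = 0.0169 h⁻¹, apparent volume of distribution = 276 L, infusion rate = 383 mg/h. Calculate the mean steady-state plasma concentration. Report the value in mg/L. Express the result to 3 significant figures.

CL = k × Vd = 0.01690 × 276 = 4.664 L/h
At steady state Css = R₀ / CL = 383 / 4.664 = 82.12 mg/L

82.1 mg/L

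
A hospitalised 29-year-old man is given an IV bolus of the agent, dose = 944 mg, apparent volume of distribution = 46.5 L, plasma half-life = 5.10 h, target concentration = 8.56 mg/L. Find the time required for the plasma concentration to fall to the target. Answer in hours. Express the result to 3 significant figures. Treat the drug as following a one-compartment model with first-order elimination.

C₀ = Dose / Vd = 944.0 / 46.5 = 20.30 mg/L
k = ln2 / t½ = 0.693147 / 5.10 = 0.1359 h⁻¹
t = ln(C₀ / C) / k = ln(20.30 / 8.56) / 0.1359
  = ln(2.371) / 0.1359 = 0.8633 / 0.1359 = 6.352 h

6.35 h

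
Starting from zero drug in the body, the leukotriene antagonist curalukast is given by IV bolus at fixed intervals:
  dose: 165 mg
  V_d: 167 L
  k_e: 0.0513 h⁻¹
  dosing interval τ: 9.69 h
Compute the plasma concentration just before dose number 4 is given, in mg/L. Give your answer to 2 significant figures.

1.2 mg/L

C₀ per dose = Dose / Vd = 165 / 167 = 0.9880 mg/L
Fraction remaining after one interval: r = e^(−kτ) = e^(−0.05130 × 9.69) = 0.6083
Before dose 4, 3 doses have been given (aged 1τ, 2τ, 3τ).
C_trough = C₀ × (r + r² + … + r^3) = C₀ × r(1−r^3)/(1−r)
        = 0.9880 × 0.6083 × (1 − 0.2251) / (1 − 0.6083) = 1.189 mg/L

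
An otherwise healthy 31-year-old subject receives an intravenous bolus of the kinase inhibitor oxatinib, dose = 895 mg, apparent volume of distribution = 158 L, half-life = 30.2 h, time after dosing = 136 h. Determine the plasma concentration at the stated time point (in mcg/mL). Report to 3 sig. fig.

C₀ = Dose / Vd = 895.0 / 158 = 5.665 mg/L
k = ln2 / t½ = 0.693147 / 30.2 = 0.02295 h⁻¹
C = C₀ · e^(−k·t) = 5.665 × e^(−0.02295 × 136)
  = 5.665 × 0.04410 = 0.2498 mg/L
(0.2498 mg/L = 0.2498 mcg/mL)

0.250 mcg/mL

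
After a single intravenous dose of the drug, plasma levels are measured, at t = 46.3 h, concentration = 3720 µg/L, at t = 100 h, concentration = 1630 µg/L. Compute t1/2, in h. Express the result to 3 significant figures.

k = ln(C₁/C₂) / (t₂ − t₁) = ln(3720/1630) / (100 − 46.3)
  = 0.8251 / 53.70 = 0.01536 h⁻¹
t½ = ln2 / k = 0.693147 / 0.01536 = 45.13 h

45.1 h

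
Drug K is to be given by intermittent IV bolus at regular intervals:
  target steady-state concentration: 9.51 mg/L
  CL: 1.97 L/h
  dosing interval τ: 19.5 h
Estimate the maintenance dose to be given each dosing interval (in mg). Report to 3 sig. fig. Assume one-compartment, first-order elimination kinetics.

At steady state, Dose/τ = Css × CL.
Dose = Css × CL × τ = 9.51 × 1.970 × 19.5 = 365.3 mg

365 mg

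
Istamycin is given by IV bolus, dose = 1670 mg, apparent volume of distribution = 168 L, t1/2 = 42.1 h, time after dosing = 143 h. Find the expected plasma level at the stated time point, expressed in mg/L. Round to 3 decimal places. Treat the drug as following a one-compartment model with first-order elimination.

0.944 mg/L

C₀ = Dose / Vd = 1670 / 168 = 9.940 mg/L
k = ln2 / t½ = 0.693147 / 42.1 = 0.01646 h⁻¹
C = C₀ · e^(−k·t) = 9.940 × e^(−0.01646 × 143)
  = 9.940 × 0.09501 = 0.9444 mg/L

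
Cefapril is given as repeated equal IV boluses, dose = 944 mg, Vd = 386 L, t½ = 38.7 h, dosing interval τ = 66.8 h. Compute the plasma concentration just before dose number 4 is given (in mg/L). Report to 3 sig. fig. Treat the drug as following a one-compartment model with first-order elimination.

C₀ per dose = Dose / Vd = 944 / 386 = 2.446 mg/L
k = ln2 / t½ = 0.693147 / 38.7 = 0.01791 h⁻¹
Fraction remaining after one interval: r = e^(−kτ) = e^(−0.01791 × 66.8) = 0.3023
Before dose 4, 3 doses have been given (aged 1τ, 2τ, 3τ).
C_trough = C₀ × (r + r² + … + r^3) = C₀ × r(1−r^3)/(1−r)
        = 2.446 × 0.3023 × (1 − 0.02763) / (1 − 0.3023) = 1.031 mg/L

1.03 mg/L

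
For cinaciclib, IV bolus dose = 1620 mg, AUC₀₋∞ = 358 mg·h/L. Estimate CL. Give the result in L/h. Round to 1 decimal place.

4.5 L/h

CL = Dose / AUC = 1620 / 358 = 4.525 L/h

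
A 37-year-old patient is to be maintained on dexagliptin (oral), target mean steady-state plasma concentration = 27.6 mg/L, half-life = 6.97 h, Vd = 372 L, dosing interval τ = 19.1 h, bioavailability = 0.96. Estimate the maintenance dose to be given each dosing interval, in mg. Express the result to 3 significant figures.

k = ln2 / t½ = 0.693147 / 6.97 = 0.09945 h⁻¹
CL = k × Vd = 0.09945 × 372 = 37.00 L/h
At steady state, F × (Dose/τ) = Css × CL.
Dose = Css × CL × τ / F = 27.6 × 37.00 × 19.1 / 0.96 = 20320 mg

20300 mg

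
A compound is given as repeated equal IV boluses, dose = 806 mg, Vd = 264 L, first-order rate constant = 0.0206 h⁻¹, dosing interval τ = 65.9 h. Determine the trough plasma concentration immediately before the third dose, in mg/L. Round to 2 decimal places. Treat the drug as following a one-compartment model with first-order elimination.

C₀ per dose = Dose / Vd = 806 / 264 = 3.053 mg/L
Fraction remaining after one interval: r = e^(−kτ) = e^(−0.02060 × 65.9) = 0.2573
Before dose 3, 2 doses have been given (aged 1τ, 2τ).
C_trough = C₀ × (r + r²) = 3.053 × (0.2573 + 0.06620) = 0.9876 mg/L

0.99 mg/L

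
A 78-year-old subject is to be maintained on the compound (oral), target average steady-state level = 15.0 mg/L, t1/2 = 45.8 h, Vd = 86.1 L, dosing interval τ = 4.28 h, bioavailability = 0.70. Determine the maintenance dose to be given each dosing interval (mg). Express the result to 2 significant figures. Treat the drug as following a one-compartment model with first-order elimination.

120 mg

k = ln2 / t½ = 0.693147 / 45.8 = 0.01513 h⁻¹
CL = k × Vd = 0.01513 × 86.1 = 1.303 L/h
At steady state, F × (Dose/τ) = Css × CL.
Dose = Css × CL × τ / F = 15.0 × 1.303 × 4.28 / 0.70 = 119.5 mg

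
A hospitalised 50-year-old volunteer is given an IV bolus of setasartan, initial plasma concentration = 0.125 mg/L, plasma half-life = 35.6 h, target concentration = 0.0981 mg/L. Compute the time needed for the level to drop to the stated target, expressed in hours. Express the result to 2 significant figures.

k = ln2 / t½ = 0.693147 / 35.6 = 0.01947 h⁻¹
t = ln(C₀ / C) / k = ln(0.1250 / 0.0981) / 0.01947
  = ln(1.274) / 0.01947 = 0.2422 / 0.01947 = 12.44 h

12 h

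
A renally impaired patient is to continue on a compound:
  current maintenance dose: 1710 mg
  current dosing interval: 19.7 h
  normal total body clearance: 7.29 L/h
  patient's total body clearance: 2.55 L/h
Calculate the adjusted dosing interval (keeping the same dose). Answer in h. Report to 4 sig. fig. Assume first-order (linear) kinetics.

56.32 h

To keep the same average steady-state level, dosing rate must scale with clearance.
CL ratio = 2.55 / 7.29 = 0.3498
New interval (same dose) = 19.7 / 0.3498 = 56.32 h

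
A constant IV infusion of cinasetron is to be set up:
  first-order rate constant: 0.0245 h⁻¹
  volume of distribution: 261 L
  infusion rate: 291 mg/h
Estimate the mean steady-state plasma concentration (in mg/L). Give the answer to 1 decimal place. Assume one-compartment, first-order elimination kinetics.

45.5 mg/L

CL = k × Vd = 0.02450 × 261 = 6.395 L/h
At steady state Css = R₀ / CL = 291 / 6.395 = 45.50 mg/L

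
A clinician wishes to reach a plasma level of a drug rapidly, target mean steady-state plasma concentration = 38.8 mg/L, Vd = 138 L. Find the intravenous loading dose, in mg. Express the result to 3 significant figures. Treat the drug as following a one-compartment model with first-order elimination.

LD = Css × Vd = 38.8 × 138 = 5354 mg

5350 mg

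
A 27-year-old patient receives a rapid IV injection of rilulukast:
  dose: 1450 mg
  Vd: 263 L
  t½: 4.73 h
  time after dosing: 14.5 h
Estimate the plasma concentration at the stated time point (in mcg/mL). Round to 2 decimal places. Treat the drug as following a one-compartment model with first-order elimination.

C₀ = Dose / Vd = 1450 / 263 = 5.513 mg/L
k = ln2 / t½ = 0.693147 / 4.73 = 0.1465 h⁻¹
C = C₀ · e^(−k·t) = 5.513 × e^(−0.1465 × 14.5)
  = 5.513 × 0.1195 = 0.6588 mg/L
(0.6588 mg/L = 0.6588 mcg/mL)

0.66 mcg/mL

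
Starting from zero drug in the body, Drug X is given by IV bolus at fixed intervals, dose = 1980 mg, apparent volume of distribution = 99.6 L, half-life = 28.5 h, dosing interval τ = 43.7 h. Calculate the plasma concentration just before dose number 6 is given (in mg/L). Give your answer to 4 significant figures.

C₀ per dose = Dose / Vd = 1980 / 99.6 = 19.88 mg/L
k = ln2 / t½ = 0.693147 / 28.5 = 0.02432 h⁻¹
Fraction remaining after one interval: r = e^(−kτ) = e^(−0.02432 × 43.7) = 0.3455
Before dose 6, 5 doses have been given (aged 1τ, 2τ, 3τ, 4τ, 5τ).
C_trough = C₀ × (r + r² + … + r^5) = C₀ × r(1−r^5)/(1−r)
        = 19.88 × 0.3455 × (1 − 0.004923) / (1 − 0.3455) = 10.44 mg/L

10.44 mg/L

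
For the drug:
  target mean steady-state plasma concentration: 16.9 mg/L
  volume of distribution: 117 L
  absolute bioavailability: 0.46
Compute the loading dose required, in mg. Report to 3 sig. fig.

4300 mg

LD = Css × Vd / F = 16.9 × 117 / 0.46 = 4298 mg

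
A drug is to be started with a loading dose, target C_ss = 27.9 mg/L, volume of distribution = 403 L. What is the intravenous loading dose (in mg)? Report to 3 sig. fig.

11200 mg

LD = Css × Vd = 27.9 × 403 = 11240 mg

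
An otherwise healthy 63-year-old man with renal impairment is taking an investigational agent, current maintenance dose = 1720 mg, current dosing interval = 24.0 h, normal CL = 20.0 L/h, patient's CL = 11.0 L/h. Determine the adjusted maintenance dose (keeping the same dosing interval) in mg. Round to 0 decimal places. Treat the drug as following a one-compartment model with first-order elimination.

946 mg

To keep the same average steady-state level, dosing rate must scale with clearance.
CL ratio = 11.0 / 20.0 = 0.5500
New dose (same interval) = 1720 × 0.5500 = 946.0 mg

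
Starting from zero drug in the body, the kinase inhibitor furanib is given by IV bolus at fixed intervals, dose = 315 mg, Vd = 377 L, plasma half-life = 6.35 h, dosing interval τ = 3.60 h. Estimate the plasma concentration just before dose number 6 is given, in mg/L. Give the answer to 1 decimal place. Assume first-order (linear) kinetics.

1.5 mg/L

C₀ per dose = Dose / Vd = 315 / 377 = 0.8355 mg/L
k = ln2 / t½ = 0.693147 / 6.35 = 0.1092 h⁻¹
Fraction remaining after one interval: r = e^(−kτ) = e^(−0.1092 × 3.60) = 0.6749
Before dose 6, 5 doses have been given (aged 1τ, 2τ, 3τ, 4τ, 5τ).
C_trough = C₀ × (r + r² + … + r^5) = C₀ × r(1−r^5)/(1−r)
        = 0.8355 × 0.6749 × (1 − 0.1400) / (1 − 0.6749) = 1.492 mg/L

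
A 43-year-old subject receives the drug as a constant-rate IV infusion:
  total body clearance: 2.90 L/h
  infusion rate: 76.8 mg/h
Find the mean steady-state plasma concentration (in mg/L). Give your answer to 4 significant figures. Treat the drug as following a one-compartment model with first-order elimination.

At steady state Css = R₀ / CL = 76.8 / 2.900 = 26.48 mg/L

26.48 mg/L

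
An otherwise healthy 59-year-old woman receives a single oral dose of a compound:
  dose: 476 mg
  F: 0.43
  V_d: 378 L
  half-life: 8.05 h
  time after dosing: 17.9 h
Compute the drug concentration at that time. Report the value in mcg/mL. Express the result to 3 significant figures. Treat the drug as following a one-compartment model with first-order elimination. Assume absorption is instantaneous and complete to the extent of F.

0.116 mcg/mL

Amount reaching circulation = F × Dose = 0.43 × 476.0 = 204.7 mg
C₀ = F·Dose / Vd = 204.7 / 378 = 0.5415 mg/L
k = ln2 / t½ = 0.693147 / 8.05 = 0.08611 h⁻¹
C = C₀ · e^(−k·t) = 0.5415 × e^(−0.08611 × 17.9)
  = 0.5415 × 0.2141 = 0.1159 mg/L
(0.1159 mg/L = 0.1159 mcg/mL)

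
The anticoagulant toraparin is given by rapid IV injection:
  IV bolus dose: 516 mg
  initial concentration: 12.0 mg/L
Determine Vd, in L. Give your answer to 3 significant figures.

Vd = Dose / C₀ = 516.0 / 12.0 = 43.00 L

43.0 L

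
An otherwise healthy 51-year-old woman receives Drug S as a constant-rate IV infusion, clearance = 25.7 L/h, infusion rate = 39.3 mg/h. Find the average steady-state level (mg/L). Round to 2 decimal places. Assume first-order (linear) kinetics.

At steady state Css = R₀ / CL = 39.3 / 25.70 = 1.529 mg/L

1.53 mg/L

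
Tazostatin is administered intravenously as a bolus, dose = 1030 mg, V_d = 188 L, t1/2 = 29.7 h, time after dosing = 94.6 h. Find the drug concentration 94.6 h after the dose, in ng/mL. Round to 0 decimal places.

C₀ = Dose / Vd = 1030 / 188 = 5.479 mg/L
k = ln2 / t½ = 0.693147 / 29.7 = 0.02334 h⁻¹
C = C₀ · e^(−k·t) = 5.479 × e^(−0.02334 × 94.6)
  = 5.479 × 0.1099 = 0.6021 mg/L
Convert: 0.6021 mg/L × 1000 = 602.1 ng/mL

602 ng/mL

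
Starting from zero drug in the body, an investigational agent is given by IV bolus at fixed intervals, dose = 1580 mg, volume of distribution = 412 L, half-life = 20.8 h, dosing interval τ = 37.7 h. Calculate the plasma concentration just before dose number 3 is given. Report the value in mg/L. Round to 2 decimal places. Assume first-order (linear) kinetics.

1.40 mg/L

C₀ per dose = Dose / Vd = 1580 / 412 = 3.835 mg/L
k = ln2 / t½ = 0.693147 / 20.8 = 0.03332 h⁻¹
Fraction remaining after one interval: r = e^(−kτ) = e^(−0.03332 × 37.7) = 0.2847
Before dose 3, 2 doses have been given (aged 1τ, 2τ).
C_trough = C₀ × (r + r²) = 3.835 × (0.2847 + 0.08105) = 1.403 mg/L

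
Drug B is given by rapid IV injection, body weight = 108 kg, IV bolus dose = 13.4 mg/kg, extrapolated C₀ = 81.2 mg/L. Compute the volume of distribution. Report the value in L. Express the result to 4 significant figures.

17.82 L

Dose = 13.4 × 108 = 1447 mg
Vd = Dose / C₀ = 1447 / 81.2 = 17.82 L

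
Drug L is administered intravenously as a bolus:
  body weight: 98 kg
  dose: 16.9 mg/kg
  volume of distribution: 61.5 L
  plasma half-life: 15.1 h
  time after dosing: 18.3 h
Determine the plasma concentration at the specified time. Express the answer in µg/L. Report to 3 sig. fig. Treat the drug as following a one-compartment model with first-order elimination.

Total dose = 16.9 × 98 = 1656 mg
C₀ = Dose / Vd = 1656 / 61.5 = 26.93 mg/L
k = ln2 / t½ = 0.693147 / 15.1 = 0.04590 h⁻¹
C = C₀ · e^(−k·t) = 26.93 × e^(−0.04590 × 18.3)
  = 26.93 × 0.4317 = 11.63 mg/L
Convert: 11.63 mg/L × 1000 = 11630 µg/L

11600 µg/L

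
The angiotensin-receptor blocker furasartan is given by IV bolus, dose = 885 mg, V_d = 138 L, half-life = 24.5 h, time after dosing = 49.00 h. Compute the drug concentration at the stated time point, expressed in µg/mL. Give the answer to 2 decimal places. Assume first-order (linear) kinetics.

1.60 µg/mL

C₀ = Dose / Vd = 885.0 / 138 = 6.413 mg/L
k = ln2 / t½ = 0.693147 / 24.5 = 0.02829 h⁻¹
t / t½ = 49.00 / 24.5 = 2 half-lives
C = C₀ × (1/2)^2 = 6.413 × 0.2500 = 1.603 mg/L
(1.603 mg/L = 1.603 µg/mL)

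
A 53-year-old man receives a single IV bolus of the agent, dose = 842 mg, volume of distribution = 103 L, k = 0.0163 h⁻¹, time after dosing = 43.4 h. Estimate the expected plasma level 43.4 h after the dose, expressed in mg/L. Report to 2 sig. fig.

C₀ = Dose / Vd = 842.0 / 103 = 8.175 mg/L
C = C₀ · e^(−k·t) = 8.175 × e^(−0.01630 × 43.4)
  = 8.175 × 0.4929 = 4.029 mg/L

4.0 mg/L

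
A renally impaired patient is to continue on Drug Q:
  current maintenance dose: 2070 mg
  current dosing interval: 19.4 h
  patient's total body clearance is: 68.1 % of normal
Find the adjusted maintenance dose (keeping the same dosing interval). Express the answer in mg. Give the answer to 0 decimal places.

1410 mg

To keep the same average steady-state level, dosing rate must scale with clearance.
CL ratio = 68.1 / 100 = 0.6810
New dose (same interval) = 2070 × 0.6810 = 1410 mg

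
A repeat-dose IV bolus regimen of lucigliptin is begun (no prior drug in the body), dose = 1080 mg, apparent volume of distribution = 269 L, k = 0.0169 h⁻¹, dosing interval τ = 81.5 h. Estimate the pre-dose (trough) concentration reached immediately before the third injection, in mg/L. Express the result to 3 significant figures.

1.27 mg/L

C₀ per dose = Dose / Vd = 1080 / 269 = 4.015 mg/L
Fraction remaining after one interval: r = e^(−kτ) = e^(−0.01690 × 81.5) = 0.2522
Before dose 3, 2 doses have been given (aged 1τ, 2τ).
C_trough = C₀ × (r + r²) = 4.015 × (0.2522 + 0.06360) = 1.268 mg/L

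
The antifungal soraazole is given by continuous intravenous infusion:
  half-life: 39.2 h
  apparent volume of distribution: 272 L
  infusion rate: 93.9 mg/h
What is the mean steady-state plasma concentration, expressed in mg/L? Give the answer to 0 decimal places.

20 mg/L

k = ln2 / t½ = 0.693147 / 39.2 = 0.01768 h⁻¹
CL = k × Vd = 0.01768 × 272 = 4.809 L/h
At steady state Css = R₀ / CL = 93.9 / 4.809 = 19.53 mg/L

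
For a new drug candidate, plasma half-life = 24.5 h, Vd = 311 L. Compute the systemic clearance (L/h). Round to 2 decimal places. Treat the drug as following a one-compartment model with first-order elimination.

8.80 L/h

k = ln2 / t½ = 0.693147 / 24.5 = 0.02829 h⁻¹
CL = k × Vd = 0.02829 × 311 = 8.798 L/h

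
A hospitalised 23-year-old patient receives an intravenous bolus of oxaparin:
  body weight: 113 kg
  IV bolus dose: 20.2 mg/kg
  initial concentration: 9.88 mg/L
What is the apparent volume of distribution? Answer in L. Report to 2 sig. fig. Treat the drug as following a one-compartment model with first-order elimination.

230 L

Dose = 20.2 × 113 = 2283 mg
Vd = Dose / C₀ = 2283 / 9.88 = 231.1 L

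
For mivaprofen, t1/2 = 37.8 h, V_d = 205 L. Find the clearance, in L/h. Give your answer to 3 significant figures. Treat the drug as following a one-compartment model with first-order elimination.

k = ln2 / t½ = 0.693147 / 37.8 = 0.01834 h⁻¹
CL = k × Vd = 0.01834 × 205 = 3.760 L/h

3.76 L/h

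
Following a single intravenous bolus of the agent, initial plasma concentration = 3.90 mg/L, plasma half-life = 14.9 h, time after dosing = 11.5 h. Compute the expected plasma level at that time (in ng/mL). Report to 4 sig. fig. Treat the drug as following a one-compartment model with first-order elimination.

k = ln2 / t½ = 0.693147 / 14.9 = 0.04652 h⁻¹
C = C₀ · e^(−k·t) = 3.900 × e^(−0.04652 × 11.5)
  = 3.900 × 0.5857 = 2.284 mg/L
Convert: 2.284 mg/L × 1000 = 2284 ng/mL

2284 ng/mL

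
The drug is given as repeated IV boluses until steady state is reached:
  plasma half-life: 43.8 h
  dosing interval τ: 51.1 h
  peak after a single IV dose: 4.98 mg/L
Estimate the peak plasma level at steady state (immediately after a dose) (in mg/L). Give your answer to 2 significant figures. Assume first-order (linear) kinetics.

9.0 mg/L

k = ln2 / t½ = 0.693147 / 43.8 = 0.01583 h⁻¹
e^(−kτ) = e^(−0.01583 × 51.1) = 0.4453
Accumulation ratio R = 1 / (1 − e^(−kτ)) = 1 / (1 − 0.4453) = 1.803
Steady-state peak = C₀ × R = 4.98 × 1.803 = 8.979 mg/L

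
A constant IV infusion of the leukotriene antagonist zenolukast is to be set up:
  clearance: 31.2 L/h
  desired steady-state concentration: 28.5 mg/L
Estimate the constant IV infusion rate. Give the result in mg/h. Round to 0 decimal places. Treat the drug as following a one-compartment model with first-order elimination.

At steady state, infusion rate R₀ = Css × CL = 28.5 × 31.20 = 889.2 mg/h

889 mg/h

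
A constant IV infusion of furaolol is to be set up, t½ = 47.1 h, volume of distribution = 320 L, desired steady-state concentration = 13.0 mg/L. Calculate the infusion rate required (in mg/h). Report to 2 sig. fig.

k = ln2 / t½ = 0.693147 / 47.1 = 0.01472 h⁻¹
CL = k × Vd = 0.01472 × 320 = 4.710 L/h
At steady state, infusion rate R₀ = Css × CL = 13.0 × 4.710 = 61.23 mg/h

61 mg/h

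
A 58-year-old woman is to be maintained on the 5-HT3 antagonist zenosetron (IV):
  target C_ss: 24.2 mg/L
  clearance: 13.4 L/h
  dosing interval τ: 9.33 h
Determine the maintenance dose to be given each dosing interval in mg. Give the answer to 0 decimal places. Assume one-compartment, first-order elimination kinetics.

At steady state, Dose/τ = Css × CL.
Dose = Css × CL × τ = 24.2 × 13.40 × 9.33 = 3026 mg

3026 mg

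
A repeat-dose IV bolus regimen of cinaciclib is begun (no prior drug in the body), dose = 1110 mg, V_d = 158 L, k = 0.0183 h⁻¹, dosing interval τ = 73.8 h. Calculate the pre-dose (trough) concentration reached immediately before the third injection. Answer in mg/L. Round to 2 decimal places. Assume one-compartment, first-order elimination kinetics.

2.29 mg/L

C₀ per dose = Dose / Vd = 1110 / 158 = 7.025 mg/L
Fraction remaining after one interval: r = e^(−kτ) = e^(−0.01830 × 73.8) = 0.2591
Before dose 3, 2 doses have been given (aged 1τ, 2τ).
C_trough = C₀ × (r + r²) = 7.025 × (0.2591 + 0.06713) = 2.292 mg/L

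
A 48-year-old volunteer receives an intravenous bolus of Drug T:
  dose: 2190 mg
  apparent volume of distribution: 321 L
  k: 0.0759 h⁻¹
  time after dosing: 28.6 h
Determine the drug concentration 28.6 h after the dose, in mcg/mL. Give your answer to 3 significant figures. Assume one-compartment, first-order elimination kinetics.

C₀ = Dose / Vd = 2190 / 321 = 6.822 mg/L
C = C₀ · e^(−k·t) = 6.822 × e^(−0.07590 × 28.6)
  = 6.822 × 0.1141 = 0.7784 mg/L
(0.7784 mg/L = 0.7784 mcg/mL)

0.778 mcg/mL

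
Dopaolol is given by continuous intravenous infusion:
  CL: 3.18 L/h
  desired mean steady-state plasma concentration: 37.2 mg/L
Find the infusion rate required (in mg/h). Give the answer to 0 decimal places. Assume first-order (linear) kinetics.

At steady state, infusion rate R₀ = Css × CL = 37.2 × 3.180 = 118.3 mg/h

118 mg/h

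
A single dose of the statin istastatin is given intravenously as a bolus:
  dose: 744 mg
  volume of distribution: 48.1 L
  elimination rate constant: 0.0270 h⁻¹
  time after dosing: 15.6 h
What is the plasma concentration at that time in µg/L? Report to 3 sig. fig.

C₀ = Dose / Vd = 744.0 / 48.1 = 15.47 mg/L
C = C₀ · e^(−k·t) = 15.47 × e^(−0.02700 × 15.6)
  = 15.47 × 0.6563 = 10.15 mg/L
Convert: 10.15 mg/L × 1000 = 10150 µg/L

10200 µg/L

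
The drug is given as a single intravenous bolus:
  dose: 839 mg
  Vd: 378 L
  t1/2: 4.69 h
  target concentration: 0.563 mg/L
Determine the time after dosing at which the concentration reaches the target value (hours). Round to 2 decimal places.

9.28 h

C₀ = Dose / Vd = 839.0 / 378 = 2.220 mg/L
k = ln2 / t½ = 0.693147 / 4.69 = 0.1478 h⁻¹
t = ln(C₀ / C) / k = ln(2.220 / 0.563) / 0.1478
  = ln(3.943) / 0.1478 = 1.372 / 0.1478 = 9.283 h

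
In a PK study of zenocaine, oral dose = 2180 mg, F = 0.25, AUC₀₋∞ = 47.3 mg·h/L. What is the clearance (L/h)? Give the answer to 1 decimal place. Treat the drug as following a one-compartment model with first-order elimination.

11.5 L/h

CL = F·Dose / AUC = 0.25 × 2180 / 47.3 = 11.52 L/h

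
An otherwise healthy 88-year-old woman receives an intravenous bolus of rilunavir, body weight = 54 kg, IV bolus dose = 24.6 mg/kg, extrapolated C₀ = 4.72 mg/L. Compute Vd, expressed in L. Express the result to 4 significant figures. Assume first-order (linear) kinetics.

281.4 L

Dose = 24.6 × 54 = 1328 mg
Vd = Dose / C₀ = 1328 / 4.72 = 281.4 L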